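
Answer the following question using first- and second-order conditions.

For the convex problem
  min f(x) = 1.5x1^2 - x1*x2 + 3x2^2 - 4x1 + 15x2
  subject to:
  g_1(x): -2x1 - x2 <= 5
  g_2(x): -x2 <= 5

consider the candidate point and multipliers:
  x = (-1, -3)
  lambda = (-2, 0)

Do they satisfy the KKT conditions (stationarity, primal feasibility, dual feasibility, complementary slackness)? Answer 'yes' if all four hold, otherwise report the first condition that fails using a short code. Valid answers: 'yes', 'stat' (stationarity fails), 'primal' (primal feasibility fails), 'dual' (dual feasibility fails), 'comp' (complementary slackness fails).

Gradient of f: grad f(x) = Q x + c = (-4, -2)
Constraint values g_i(x) = a_i^T x - b_i:
  g_1((-1, -3)) = 0
  g_2((-1, -3)) = -2
Stationarity residual: grad f(x) + sum_i lambda_i a_i = (0, 0)
  -> stationarity OK
Primal feasibility (all g_i <= 0): OK
Dual feasibility (all lambda_i >= 0): FAILS
Complementary slackness (lambda_i * g_i(x) = 0 for all i): OK

Verdict: the first failing condition is dual_feasibility -> dual.

dual


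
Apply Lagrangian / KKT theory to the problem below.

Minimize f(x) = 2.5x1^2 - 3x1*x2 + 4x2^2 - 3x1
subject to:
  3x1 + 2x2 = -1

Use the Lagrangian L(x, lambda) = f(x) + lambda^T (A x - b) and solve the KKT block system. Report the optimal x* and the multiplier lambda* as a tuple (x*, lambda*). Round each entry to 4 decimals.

Form the Lagrangian:
  L(x, lambda) = (1/2) x^T Q x + c^T x + lambda^T (A x - b)
Stationarity (grad_x L = 0): Q x + c + A^T lambda = 0.
Primal feasibility: A x = b.

This gives the KKT block system:
  [ Q   A^T ] [ x     ]   [-c ]
  [ A    0  ] [ lambda ] = [ b ]

Solving the linear system:
  x*      = (-0.1406, -0.2891)
  lambda* = (0.9453)
  f(x*)   = 0.6836

x* = (-0.1406, -0.2891), lambda* = (0.9453)


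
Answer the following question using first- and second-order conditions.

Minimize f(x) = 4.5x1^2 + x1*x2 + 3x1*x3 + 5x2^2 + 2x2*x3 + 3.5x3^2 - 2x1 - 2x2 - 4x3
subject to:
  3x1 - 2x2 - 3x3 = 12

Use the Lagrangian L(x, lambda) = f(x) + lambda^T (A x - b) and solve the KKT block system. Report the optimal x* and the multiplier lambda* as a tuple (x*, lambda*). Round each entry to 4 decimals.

Form the Lagrangian:
  L(x, lambda) = (1/2) x^T Q x + c^T x + lambda^T (A x - b)
Stationarity (grad_x L = 0): Q x + c + A^T lambda = 0.
Primal feasibility: A x = b.

This gives the KKT block system:
  [ Q   A^T ] [ x     ]   [-c ]
  [ A    0  ] [ lambda ] = [ b ]

Solving the linear system:
  x*      = (2.0288, -0.3729, -1.7227)
  lambda* = (-3.5727)
  f(x*)   = 23.2255

x* = (2.0288, -0.3729, -1.7227), lambda* = (-3.5727)


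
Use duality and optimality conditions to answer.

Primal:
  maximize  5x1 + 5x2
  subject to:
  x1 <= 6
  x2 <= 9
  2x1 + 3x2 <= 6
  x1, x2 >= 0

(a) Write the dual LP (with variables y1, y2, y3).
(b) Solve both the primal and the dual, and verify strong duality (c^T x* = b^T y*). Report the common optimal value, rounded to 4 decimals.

The standard primal-dual pair for 'max c^T x s.t. A x <= b, x >= 0' is:
  Dual:  min b^T y  s.t.  A^T y >= c,  y >= 0.

So the dual LP is:
  minimize  6y1 + 9y2 + 6y3
  subject to:
    y1 + 2y3 >= 5
    y2 + 3y3 >= 5
    y1, y2, y3 >= 0

Solving the primal: x* = (3, 0).
  primal value c^T x* = 15.
Solving the dual: y* = (0, 0, 2.5).
  dual value b^T y* = 15.
Strong duality: c^T x* = b^T y*. Confirmed.

15


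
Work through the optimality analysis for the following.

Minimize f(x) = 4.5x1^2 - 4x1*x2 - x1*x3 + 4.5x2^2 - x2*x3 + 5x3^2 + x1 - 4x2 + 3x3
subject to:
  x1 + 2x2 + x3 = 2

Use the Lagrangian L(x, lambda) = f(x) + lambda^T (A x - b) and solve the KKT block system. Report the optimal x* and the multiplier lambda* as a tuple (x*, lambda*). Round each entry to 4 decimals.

Form the Lagrangian:
  L(x, lambda) = (1/2) x^T Q x + c^T x + lambda^T (A x - b)
Stationarity (grad_x L = 0): Q x + c + A^T lambda = 0.
Primal feasibility: A x = b.

This gives the KKT block system:
  [ Q   A^T ] [ x     ]   [-c ]
  [ A    0  ] [ lambda ] = [ b ]

Solving the linear system:
  x*      = (0.3777, 0.8457, -0.0691)
  lambda* = (-1.0851)
  f(x*)   = -0.5213

x* = (0.3777, 0.8457, -0.0691), lambda* = (-1.0851)


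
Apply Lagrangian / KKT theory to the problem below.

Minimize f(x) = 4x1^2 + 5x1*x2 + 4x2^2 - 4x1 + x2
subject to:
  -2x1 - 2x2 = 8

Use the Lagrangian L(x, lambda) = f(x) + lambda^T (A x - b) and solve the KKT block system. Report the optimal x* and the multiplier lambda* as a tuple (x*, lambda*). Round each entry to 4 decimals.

Form the Lagrangian:
  L(x, lambda) = (1/2) x^T Q x + c^T x + lambda^T (A x - b)
Stationarity (grad_x L = 0): Q x + c + A^T lambda = 0.
Primal feasibility: A x = b.

This gives the KKT block system:
  [ Q   A^T ] [ x     ]   [-c ]
  [ A    0  ] [ lambda ] = [ b ]

Solving the linear system:
  x*      = (-1.1667, -2.8333)
  lambda* = (-13.75)
  f(x*)   = 55.9167

x* = (-1.1667, -2.8333), lambda* = (-13.75)


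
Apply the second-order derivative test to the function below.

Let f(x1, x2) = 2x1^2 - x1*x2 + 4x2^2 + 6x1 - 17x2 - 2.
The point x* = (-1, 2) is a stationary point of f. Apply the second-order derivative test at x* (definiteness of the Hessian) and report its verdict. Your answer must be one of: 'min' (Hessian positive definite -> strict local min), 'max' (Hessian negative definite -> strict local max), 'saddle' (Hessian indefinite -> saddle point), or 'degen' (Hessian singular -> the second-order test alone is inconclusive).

Compute the Hessian H = grad^2 f:
  H = [[4, -1], [-1, 8]]
Verify stationarity: grad f(x*) = H x* + g = (0, 0).
Eigenvalues of H: 3.7639, 8.2361.
Both eigenvalues > 0, so H is positive definite -> x* is a strict local min.

min


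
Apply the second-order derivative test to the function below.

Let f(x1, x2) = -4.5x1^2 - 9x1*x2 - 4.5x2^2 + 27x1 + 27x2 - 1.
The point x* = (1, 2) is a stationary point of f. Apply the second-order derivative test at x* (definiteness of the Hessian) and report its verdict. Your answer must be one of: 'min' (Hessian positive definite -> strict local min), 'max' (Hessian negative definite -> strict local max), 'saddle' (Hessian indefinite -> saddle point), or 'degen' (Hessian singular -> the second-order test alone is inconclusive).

Compute the Hessian H = grad^2 f:
  H = [[-9, -9], [-9, -9]]
Verify stationarity: grad f(x*) = H x* + g = (0, 0).
Eigenvalues of H: -18, 0.
H has a zero eigenvalue (singular; negative semidefinite but not definite), so H is neither positive definite, negative definite, nor indefinite. The second-order test alone is inconclusive -> degen.
(Indeed, f is constant along the null direction of H through x*, so x* is not a strict local extremum.)

degen


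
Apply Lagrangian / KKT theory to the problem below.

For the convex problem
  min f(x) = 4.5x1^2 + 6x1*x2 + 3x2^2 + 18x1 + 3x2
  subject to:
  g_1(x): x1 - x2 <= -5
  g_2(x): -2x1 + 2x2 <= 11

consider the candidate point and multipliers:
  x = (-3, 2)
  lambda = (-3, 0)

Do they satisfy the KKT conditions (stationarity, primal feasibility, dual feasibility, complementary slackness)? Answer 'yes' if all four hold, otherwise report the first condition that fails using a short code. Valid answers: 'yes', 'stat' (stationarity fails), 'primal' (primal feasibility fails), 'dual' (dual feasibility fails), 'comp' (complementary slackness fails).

Gradient of f: grad f(x) = Q x + c = (3, -3)
Constraint values g_i(x) = a_i^T x - b_i:
  g_1((-3, 2)) = 0
  g_2((-3, 2)) = -1
Stationarity residual: grad f(x) + sum_i lambda_i a_i = (0, 0)
  -> stationarity OK
Primal feasibility (all g_i <= 0): OK
Dual feasibility (all lambda_i >= 0): FAILS
Complementary slackness (lambda_i * g_i(x) = 0 for all i): OK

Verdict: the first failing condition is dual_feasibility -> dual.

dual


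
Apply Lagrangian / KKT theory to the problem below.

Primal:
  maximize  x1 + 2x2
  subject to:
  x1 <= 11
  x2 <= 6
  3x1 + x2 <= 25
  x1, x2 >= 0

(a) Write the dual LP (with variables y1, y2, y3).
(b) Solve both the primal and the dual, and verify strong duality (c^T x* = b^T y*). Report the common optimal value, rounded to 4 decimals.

The standard primal-dual pair for 'max c^T x s.t. A x <= b, x >= 0' is:
  Dual:  min b^T y  s.t.  A^T y >= c,  y >= 0.

So the dual LP is:
  minimize  11y1 + 6y2 + 25y3
  subject to:
    y1 + 3y3 >= 1
    y2 + y3 >= 2
    y1, y2, y3 >= 0

Solving the primal: x* = (6.3333, 6).
  primal value c^T x* = 18.3333.
Solving the dual: y* = (0, 1.6667, 0.3333).
  dual value b^T y* = 18.3333.
Strong duality: c^T x* = b^T y*. Confirmed.

18.3333


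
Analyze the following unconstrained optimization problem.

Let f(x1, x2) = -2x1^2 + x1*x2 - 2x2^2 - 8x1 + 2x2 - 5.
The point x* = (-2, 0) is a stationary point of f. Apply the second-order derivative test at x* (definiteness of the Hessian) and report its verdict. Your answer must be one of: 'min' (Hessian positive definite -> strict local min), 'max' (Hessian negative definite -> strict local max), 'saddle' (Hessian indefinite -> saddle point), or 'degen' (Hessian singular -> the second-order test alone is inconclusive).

Compute the Hessian H = grad^2 f:
  H = [[-4, 1], [1, -4]]
Verify stationarity: grad f(x*) = H x* + g = (0, 0).
Eigenvalues of H: -5, -3.
Both eigenvalues < 0, so H is negative definite -> x* is a strict local max.

max


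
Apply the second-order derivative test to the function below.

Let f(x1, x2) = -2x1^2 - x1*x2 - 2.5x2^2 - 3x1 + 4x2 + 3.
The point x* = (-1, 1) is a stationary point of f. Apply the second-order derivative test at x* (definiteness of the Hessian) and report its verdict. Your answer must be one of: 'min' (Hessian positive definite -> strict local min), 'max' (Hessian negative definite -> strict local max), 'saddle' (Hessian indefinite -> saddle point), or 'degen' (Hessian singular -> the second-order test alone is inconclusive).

Compute the Hessian H = grad^2 f:
  H = [[-4, -1], [-1, -5]]
Verify stationarity: grad f(x*) = H x* + g = (0, 0).
Eigenvalues of H: -5.618, -3.382.
Both eigenvalues < 0, so H is negative definite -> x* is a strict local max.

max


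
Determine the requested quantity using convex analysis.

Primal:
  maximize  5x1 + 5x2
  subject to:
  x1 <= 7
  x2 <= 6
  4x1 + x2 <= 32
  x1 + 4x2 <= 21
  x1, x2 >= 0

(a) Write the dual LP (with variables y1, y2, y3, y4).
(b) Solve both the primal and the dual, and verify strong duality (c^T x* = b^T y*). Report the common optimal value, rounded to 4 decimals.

The standard primal-dual pair for 'max c^T x s.t. A x <= b, x >= 0' is:
  Dual:  min b^T y  s.t.  A^T y >= c,  y >= 0.

So the dual LP is:
  minimize  7y1 + 6y2 + 32y3 + 21y4
  subject to:
    y1 + 4y3 + y4 >= 5
    y2 + y3 + 4y4 >= 5
    y1, y2, y3, y4 >= 0

Solving the primal: x* = (7, 3.5).
  primal value c^T x* = 52.5.
Solving the dual: y* = (3.75, 0, 0, 1.25).
  dual value b^T y* = 52.5.
Strong duality: c^T x* = b^T y*. Confirmed.

52.5


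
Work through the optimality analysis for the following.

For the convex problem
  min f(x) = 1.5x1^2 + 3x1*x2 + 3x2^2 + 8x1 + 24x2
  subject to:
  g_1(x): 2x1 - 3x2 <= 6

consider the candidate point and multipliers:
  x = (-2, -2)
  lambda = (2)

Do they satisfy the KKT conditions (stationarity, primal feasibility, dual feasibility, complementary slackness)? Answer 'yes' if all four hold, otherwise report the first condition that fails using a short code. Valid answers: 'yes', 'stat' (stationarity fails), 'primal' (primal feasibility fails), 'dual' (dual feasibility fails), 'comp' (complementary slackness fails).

Gradient of f: grad f(x) = Q x + c = (-4, 6)
Constraint values g_i(x) = a_i^T x - b_i:
  g_1((-2, -2)) = -4
Stationarity residual: grad f(x) + sum_i lambda_i a_i = (0, 0)
  -> stationarity OK
Primal feasibility (all g_i <= 0): OK
Dual feasibility (all lambda_i >= 0): OK
Complementary slackness (lambda_i * g_i(x) = 0 for all i): FAILS

Verdict: the first failing condition is complementary_slackness -> comp.

comp


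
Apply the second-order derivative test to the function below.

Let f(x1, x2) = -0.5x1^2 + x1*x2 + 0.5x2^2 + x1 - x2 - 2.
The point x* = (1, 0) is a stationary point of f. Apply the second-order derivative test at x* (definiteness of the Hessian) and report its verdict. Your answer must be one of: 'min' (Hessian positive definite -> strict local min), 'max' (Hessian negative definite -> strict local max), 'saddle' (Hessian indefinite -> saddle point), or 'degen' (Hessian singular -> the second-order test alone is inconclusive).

Compute the Hessian H = grad^2 f:
  H = [[-1, 1], [1, 1]]
Verify stationarity: grad f(x*) = H x* + g = (0, 0).
Eigenvalues of H: -1.4142, 1.4142.
Eigenvalues have mixed signs, so H is indefinite -> x* is a saddle point.

saddle


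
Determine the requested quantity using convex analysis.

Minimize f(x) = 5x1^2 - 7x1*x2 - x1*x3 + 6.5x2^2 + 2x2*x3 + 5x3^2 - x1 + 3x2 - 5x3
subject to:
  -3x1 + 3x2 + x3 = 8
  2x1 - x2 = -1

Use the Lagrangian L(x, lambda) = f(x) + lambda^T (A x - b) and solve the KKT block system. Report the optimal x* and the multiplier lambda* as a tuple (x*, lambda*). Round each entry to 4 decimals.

Form the Lagrangian:
  L(x, lambda) = (1/2) x^T Q x + c^T x + lambda^T (A x - b)
Stationarity (grad_x L = 0): Q x + c + A^T lambda = 0.
Primal feasibility: A x = b.

This gives the KKT block system:
  [ Q   A^T ] [ x     ]   [-c ]
  [ A    0  ] [ lambda ] = [ b ]

Solving the linear system:
  x*      = (0.9623, 2.9245, 2.1132)
  lambda* = (-21.0189, -24.5472)
  f(x*)   = 70.4245

x* = (0.9623, 2.9245, 2.1132), lambda* = (-21.0189, -24.5472)


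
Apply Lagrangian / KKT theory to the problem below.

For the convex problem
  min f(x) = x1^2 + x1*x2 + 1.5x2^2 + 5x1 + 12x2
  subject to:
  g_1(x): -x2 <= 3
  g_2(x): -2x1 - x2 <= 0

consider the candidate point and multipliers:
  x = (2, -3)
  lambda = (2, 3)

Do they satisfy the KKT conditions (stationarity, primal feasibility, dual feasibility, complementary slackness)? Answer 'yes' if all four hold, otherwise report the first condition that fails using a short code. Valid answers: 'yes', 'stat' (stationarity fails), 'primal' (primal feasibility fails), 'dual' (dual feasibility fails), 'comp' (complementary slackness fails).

Gradient of f: grad f(x) = Q x + c = (6, 5)
Constraint values g_i(x) = a_i^T x - b_i:
  g_1((2, -3)) = 0
  g_2((2, -3)) = -1
Stationarity residual: grad f(x) + sum_i lambda_i a_i = (0, 0)
  -> stationarity OK
Primal feasibility (all g_i <= 0): OK
Dual feasibility (all lambda_i >= 0): OK
Complementary slackness (lambda_i * g_i(x) = 0 for all i): FAILS

Verdict: the first failing condition is complementary_slackness -> comp.

comp


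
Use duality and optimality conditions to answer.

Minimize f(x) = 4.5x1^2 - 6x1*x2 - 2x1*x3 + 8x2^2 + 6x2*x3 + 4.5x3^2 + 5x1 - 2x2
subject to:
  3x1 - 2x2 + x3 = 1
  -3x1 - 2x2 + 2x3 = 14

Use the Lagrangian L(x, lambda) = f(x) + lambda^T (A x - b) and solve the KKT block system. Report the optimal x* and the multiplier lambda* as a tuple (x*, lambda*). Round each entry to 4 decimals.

Form the Lagrangian:
  L(x, lambda) = (1/2) x^T Q x + c^T x + lambda^T (A x - b)
Stationarity (grad_x L = 0): Q x + c + A^T lambda = 0.
Primal feasibility: A x = b.

This gives the KKT block system:
  [ Q   A^T ] [ x     ]   [-c ]
  [ A    0  ] [ lambda ] = [ b ]

Solving the linear system:
  x*      = (-1.8106, -2.1478, 2.1362)
  lambda* = (-2.7243, -3.6179)
  f(x*)   = 24.309

x* = (-1.8106, -2.1478, 2.1362), lambda* = (-2.7243, -3.6179)


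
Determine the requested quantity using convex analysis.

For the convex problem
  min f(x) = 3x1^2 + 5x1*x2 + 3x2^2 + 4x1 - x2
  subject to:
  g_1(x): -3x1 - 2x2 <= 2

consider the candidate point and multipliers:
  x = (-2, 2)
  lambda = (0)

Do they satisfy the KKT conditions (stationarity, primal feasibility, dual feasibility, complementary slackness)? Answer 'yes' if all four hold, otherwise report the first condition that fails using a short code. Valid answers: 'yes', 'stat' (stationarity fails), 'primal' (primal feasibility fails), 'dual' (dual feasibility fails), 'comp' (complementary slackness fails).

Gradient of f: grad f(x) = Q x + c = (2, 1)
Constraint values g_i(x) = a_i^T x - b_i:
  g_1((-2, 2)) = 0
Stationarity residual: grad f(x) + sum_i lambda_i a_i = (2, 1)
  -> stationarity FAILS
Primal feasibility (all g_i <= 0): OK
Dual feasibility (all lambda_i >= 0): OK
Complementary slackness (lambda_i * g_i(x) = 0 for all i): OK

Verdict: the first failing condition is stationarity -> stat.

stat


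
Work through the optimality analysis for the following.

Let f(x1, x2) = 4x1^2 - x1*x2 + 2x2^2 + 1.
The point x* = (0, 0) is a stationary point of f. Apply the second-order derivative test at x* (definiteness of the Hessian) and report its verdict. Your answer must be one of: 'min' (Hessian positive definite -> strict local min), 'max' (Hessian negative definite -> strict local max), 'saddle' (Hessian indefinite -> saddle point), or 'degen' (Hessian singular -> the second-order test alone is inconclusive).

Compute the Hessian H = grad^2 f:
  H = [[8, -1], [-1, 4]]
Verify stationarity: grad f(x*) = H x* + g = (0, 0).
Eigenvalues of H: 3.7639, 8.2361.
Both eigenvalues > 0, so H is positive definite -> x* is a strict local min.

min


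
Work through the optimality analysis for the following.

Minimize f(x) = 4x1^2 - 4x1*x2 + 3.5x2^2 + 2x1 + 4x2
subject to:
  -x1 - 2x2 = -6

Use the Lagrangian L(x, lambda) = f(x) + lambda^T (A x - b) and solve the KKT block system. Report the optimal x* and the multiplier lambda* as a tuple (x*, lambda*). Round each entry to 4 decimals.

Form the Lagrangian:
  L(x, lambda) = (1/2) x^T Q x + c^T x + lambda^T (A x - b)
Stationarity (grad_x L = 0): Q x + c + A^T lambda = 0.
Primal feasibility: A x = b.

This gives the KKT block system:
  [ Q   A^T ] [ x     ]   [-c ]
  [ A    0  ] [ lambda ] = [ b ]

Solving the linear system:
  x*      = (1.6364, 2.1818)
  lambda* = (6.3636)
  f(x*)   = 25.0909

x* = (1.6364, 2.1818), lambda* = (6.3636)


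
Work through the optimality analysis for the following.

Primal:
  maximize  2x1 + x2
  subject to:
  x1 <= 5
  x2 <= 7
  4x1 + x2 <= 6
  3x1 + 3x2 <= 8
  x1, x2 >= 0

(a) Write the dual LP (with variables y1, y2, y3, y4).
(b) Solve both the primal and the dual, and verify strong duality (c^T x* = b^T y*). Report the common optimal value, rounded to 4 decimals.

The standard primal-dual pair for 'max c^T x s.t. A x <= b, x >= 0' is:
  Dual:  min b^T y  s.t.  A^T y >= c,  y >= 0.

So the dual LP is:
  minimize  5y1 + 7y2 + 6y3 + 8y4
  subject to:
    y1 + 4y3 + 3y4 >= 2
    y2 + y3 + 3y4 >= 1
    y1, y2, y3, y4 >= 0

Solving the primal: x* = (1.1111, 1.5556).
  primal value c^T x* = 3.7778.
Solving the dual: y* = (0, 0, 0.3333, 0.2222).
  dual value b^T y* = 3.7778.
Strong duality: c^T x* = b^T y*. Confirmed.

3.7778


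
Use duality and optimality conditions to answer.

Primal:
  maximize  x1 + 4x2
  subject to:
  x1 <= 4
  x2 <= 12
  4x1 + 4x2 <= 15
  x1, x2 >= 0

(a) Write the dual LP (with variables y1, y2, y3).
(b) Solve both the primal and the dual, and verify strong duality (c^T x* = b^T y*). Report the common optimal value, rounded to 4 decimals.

The standard primal-dual pair for 'max c^T x s.t. A x <= b, x >= 0' is:
  Dual:  min b^T y  s.t.  A^T y >= c,  y >= 0.

So the dual LP is:
  minimize  4y1 + 12y2 + 15y3
  subject to:
    y1 + 4y3 >= 1
    y2 + 4y3 >= 4
    y1, y2, y3 >= 0

Solving the primal: x* = (0, 3.75).
  primal value c^T x* = 15.
Solving the dual: y* = (0, 0, 1).
  dual value b^T y* = 15.
Strong duality: c^T x* = b^T y*. Confirmed.

15


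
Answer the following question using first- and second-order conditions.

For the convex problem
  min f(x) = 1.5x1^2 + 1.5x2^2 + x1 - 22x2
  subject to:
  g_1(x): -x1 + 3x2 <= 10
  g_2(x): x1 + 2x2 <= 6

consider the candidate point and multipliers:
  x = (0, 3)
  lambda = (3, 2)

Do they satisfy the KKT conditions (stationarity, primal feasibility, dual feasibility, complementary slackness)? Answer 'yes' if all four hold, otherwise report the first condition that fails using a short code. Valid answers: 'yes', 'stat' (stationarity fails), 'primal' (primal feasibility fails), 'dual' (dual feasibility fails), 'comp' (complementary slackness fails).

Gradient of f: grad f(x) = Q x + c = (1, -13)
Constraint values g_i(x) = a_i^T x - b_i:
  g_1((0, 3)) = -1
  g_2((0, 3)) = 0
Stationarity residual: grad f(x) + sum_i lambda_i a_i = (0, 0)
  -> stationarity OK
Primal feasibility (all g_i <= 0): OK
Dual feasibility (all lambda_i >= 0): OK
Complementary slackness (lambda_i * g_i(x) = 0 for all i): FAILS

Verdict: the first failing condition is complementary_slackness -> comp.

comp


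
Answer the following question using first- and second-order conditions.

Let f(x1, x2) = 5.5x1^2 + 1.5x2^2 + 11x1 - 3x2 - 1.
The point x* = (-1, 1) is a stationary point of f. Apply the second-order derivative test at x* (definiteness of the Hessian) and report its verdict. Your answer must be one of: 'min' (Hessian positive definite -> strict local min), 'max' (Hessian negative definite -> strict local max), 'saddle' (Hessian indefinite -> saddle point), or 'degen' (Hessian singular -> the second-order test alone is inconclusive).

Compute the Hessian H = grad^2 f:
  H = [[11, 0], [0, 3]]
Verify stationarity: grad f(x*) = H x* + g = (0, 0).
Eigenvalues of H: 3, 11.
Both eigenvalues > 0, so H is positive definite -> x* is a strict local min.

min


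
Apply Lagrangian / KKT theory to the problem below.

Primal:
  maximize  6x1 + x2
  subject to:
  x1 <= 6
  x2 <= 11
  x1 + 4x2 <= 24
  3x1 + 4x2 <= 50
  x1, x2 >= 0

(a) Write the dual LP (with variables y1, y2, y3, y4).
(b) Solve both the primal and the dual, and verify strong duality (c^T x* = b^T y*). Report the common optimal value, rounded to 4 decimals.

The standard primal-dual pair for 'max c^T x s.t. A x <= b, x >= 0' is:
  Dual:  min b^T y  s.t.  A^T y >= c,  y >= 0.

So the dual LP is:
  minimize  6y1 + 11y2 + 24y3 + 50y4
  subject to:
    y1 + y3 + 3y4 >= 6
    y2 + 4y3 + 4y4 >= 1
    y1, y2, y3, y4 >= 0

Solving the primal: x* = (6, 4.5).
  primal value c^T x* = 40.5.
Solving the dual: y* = (5.75, 0, 0.25, 0).
  dual value b^T y* = 40.5.
Strong duality: c^T x* = b^T y*. Confirmed.

40.5


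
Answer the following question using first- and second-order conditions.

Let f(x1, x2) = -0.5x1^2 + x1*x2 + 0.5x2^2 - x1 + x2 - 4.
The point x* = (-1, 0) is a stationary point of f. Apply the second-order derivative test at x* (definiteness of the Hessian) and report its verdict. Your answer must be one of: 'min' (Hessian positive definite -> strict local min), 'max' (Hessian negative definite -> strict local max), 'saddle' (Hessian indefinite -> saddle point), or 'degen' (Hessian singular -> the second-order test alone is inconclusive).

Compute the Hessian H = grad^2 f:
  H = [[-1, 1], [1, 1]]
Verify stationarity: grad f(x*) = H x* + g = (0, 0).
Eigenvalues of H: -1.4142, 1.4142.
Eigenvalues have mixed signs, so H is indefinite -> x* is a saddle point.

saddle


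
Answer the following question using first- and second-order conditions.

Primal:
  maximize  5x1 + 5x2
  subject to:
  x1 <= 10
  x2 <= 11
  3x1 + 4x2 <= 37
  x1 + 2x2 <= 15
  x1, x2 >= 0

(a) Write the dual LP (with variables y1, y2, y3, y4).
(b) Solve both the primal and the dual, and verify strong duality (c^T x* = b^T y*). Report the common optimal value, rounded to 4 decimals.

The standard primal-dual pair for 'max c^T x s.t. A x <= b, x >= 0' is:
  Dual:  min b^T y  s.t.  A^T y >= c,  y >= 0.

So the dual LP is:
  minimize  10y1 + 11y2 + 37y3 + 15y4
  subject to:
    y1 + 3y3 + y4 >= 5
    y2 + 4y3 + 2y4 >= 5
    y1, y2, y3, y4 >= 0

Solving the primal: x* = (10, 1.75).
  primal value c^T x* = 58.75.
Solving the dual: y* = (1.25, 0, 1.25, 0).
  dual value b^T y* = 58.75.
Strong duality: c^T x* = b^T y*. Confirmed.

58.75


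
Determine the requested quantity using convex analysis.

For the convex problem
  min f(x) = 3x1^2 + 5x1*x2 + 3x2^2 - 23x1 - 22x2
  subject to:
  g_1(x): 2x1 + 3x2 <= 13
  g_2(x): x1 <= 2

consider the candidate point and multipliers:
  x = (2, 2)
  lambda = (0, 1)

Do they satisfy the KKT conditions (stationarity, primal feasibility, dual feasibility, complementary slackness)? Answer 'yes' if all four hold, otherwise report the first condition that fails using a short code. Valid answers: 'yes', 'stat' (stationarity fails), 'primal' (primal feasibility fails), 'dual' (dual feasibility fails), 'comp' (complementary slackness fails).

Gradient of f: grad f(x) = Q x + c = (-1, 0)
Constraint values g_i(x) = a_i^T x - b_i:
  g_1((2, 2)) = -3
  g_2((2, 2)) = 0
Stationarity residual: grad f(x) + sum_i lambda_i a_i = (0, 0)
  -> stationarity OK
Primal feasibility (all g_i <= 0): OK
Dual feasibility (all lambda_i >= 0): OK
Complementary slackness (lambda_i * g_i(x) = 0 for all i): OK

Verdict: yes, KKT holds.

yes


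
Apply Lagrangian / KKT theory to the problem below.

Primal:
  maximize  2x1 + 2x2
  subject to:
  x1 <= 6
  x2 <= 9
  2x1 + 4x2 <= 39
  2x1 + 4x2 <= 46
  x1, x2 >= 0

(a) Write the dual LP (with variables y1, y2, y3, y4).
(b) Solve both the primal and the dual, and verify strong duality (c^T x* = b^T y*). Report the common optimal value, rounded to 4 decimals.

The standard primal-dual pair for 'max c^T x s.t. A x <= b, x >= 0' is:
  Dual:  min b^T y  s.t.  A^T y >= c,  y >= 0.

So the dual LP is:
  minimize  6y1 + 9y2 + 39y3 + 46y4
  subject to:
    y1 + 2y3 + 2y4 >= 2
    y2 + 4y3 + 4y4 >= 2
    y1, y2, y3, y4 >= 0

Solving the primal: x* = (6, 6.75).
  primal value c^T x* = 25.5.
Solving the dual: y* = (1, 0, 0.5, 0).
  dual value b^T y* = 25.5.
Strong duality: c^T x* = b^T y*. Confirmed.

25.5


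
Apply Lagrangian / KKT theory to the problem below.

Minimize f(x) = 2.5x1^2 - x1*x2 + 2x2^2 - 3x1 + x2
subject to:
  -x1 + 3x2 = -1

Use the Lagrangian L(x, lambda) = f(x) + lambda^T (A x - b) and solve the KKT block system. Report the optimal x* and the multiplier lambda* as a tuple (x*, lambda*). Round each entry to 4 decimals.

Form the Lagrangian:
  L(x, lambda) = (1/2) x^T Q x + c^T x + lambda^T (A x - b)
Stationarity (grad_x L = 0): Q x + c + A^T lambda = 0.
Primal feasibility: A x = b.

This gives the KKT block system:
  [ Q   A^T ] [ x     ]   [-c ]
  [ A    0  ] [ lambda ] = [ b ]

Solving the linear system:
  x*      = (0.5814, -0.1395)
  lambda* = (0.0465)
  f(x*)   = -0.9186

x* = (0.5814, -0.1395), lambda* = (0.0465)


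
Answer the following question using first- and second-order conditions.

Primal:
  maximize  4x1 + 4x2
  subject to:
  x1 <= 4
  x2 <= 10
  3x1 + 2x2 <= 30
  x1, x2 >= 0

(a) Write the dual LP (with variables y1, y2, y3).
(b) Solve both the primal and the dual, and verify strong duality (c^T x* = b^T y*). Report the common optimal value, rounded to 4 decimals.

The standard primal-dual pair for 'max c^T x s.t. A x <= b, x >= 0' is:
  Dual:  min b^T y  s.t.  A^T y >= c,  y >= 0.

So the dual LP is:
  minimize  4y1 + 10y2 + 30y3
  subject to:
    y1 + 3y3 >= 4
    y2 + 2y3 >= 4
    y1, y2, y3 >= 0

Solving the primal: x* = (3.3333, 10).
  primal value c^T x* = 53.3333.
Solving the dual: y* = (0, 1.3333, 1.3333).
  dual value b^T y* = 53.3333.
Strong duality: c^T x* = b^T y*. Confirmed.

53.3333


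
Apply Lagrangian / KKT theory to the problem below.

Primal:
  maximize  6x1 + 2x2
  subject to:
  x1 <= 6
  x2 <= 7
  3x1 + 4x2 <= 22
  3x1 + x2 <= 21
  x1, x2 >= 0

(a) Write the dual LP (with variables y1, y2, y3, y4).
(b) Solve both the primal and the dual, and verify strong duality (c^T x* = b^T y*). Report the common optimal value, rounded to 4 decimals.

The standard primal-dual pair for 'max c^T x s.t. A x <= b, x >= 0' is:
  Dual:  min b^T y  s.t.  A^T y >= c,  y >= 0.

So the dual LP is:
  minimize  6y1 + 7y2 + 22y3 + 21y4
  subject to:
    y1 + 3y3 + 3y4 >= 6
    y2 + 4y3 + y4 >= 2
    y1, y2, y3, y4 >= 0

Solving the primal: x* = (6, 1).
  primal value c^T x* = 38.
Solving the dual: y* = (4.5, 0, 0.5, 0).
  dual value b^T y* = 38.
Strong duality: c^T x* = b^T y*. Confirmed.

38


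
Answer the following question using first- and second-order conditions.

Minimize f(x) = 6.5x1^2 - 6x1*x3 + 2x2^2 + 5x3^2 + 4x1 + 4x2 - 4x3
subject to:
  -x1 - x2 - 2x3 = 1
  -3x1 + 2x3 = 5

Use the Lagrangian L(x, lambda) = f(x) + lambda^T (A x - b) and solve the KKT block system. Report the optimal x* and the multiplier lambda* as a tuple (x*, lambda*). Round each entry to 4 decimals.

Form the Lagrangian:
  L(x, lambda) = (1/2) x^T Q x + c^T x + lambda^T (A x - b)
Stationarity (grad_x L = 0): Q x + c + A^T lambda = 0.
Primal feasibility: A x = b.

This gives the KKT block system:
  [ Q   A^T ] [ x     ]   [-c ]
  [ A    0  ] [ lambda ] = [ b ]

Solving the linear system:
  x*      = (-1.2331, -1.0675, 0.6503)
  lambda* = (-0.2699, -5.2209)
  f(x*)   = 7.2853

x* = (-1.2331, -1.0675, 0.6503), lambda* = (-0.2699, -5.2209)


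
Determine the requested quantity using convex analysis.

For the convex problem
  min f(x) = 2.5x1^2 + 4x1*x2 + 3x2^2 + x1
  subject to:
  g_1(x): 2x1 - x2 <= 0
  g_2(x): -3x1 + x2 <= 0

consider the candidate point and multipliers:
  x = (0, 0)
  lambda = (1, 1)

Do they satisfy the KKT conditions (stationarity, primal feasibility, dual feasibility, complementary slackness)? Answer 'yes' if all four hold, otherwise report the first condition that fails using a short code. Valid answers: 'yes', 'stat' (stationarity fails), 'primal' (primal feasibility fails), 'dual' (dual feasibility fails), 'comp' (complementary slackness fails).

Gradient of f: grad f(x) = Q x + c = (1, 0)
Constraint values g_i(x) = a_i^T x - b_i:
  g_1((0, 0)) = 0
  g_2((0, 0)) = 0
Stationarity residual: grad f(x) + sum_i lambda_i a_i = (0, 0)
  -> stationarity OK
Primal feasibility (all g_i <= 0): OK
Dual feasibility (all lambda_i >= 0): OK
Complementary slackness (lambda_i * g_i(x) = 0 for all i): OK

Verdict: yes, KKT holds.

yes


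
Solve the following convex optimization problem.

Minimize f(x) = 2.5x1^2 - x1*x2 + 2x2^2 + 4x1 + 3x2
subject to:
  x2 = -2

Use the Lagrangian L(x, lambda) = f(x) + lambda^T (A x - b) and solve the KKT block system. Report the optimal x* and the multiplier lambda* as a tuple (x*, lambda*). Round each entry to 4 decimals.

Form the Lagrangian:
  L(x, lambda) = (1/2) x^T Q x + c^T x + lambda^T (A x - b)
Stationarity (grad_x L = 0): Q x + c + A^T lambda = 0.
Primal feasibility: A x = b.

This gives the KKT block system:
  [ Q   A^T ] [ x     ]   [-c ]
  [ A    0  ] [ lambda ] = [ b ]

Solving the linear system:
  x*      = (-1.2, -2)
  lambda* = (3.8)
  f(x*)   = -1.6

x* = (-1.2, -2), lambda* = (3.8)


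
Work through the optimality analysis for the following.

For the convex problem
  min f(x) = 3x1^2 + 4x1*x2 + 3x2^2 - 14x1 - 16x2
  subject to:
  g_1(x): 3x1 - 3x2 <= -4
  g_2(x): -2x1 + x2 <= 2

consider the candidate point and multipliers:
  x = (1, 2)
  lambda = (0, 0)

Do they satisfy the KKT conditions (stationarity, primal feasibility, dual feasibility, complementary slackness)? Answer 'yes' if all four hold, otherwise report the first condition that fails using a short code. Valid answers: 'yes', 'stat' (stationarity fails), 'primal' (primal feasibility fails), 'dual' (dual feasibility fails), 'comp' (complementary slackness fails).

Gradient of f: grad f(x) = Q x + c = (0, 0)
Constraint values g_i(x) = a_i^T x - b_i:
  g_1((1, 2)) = 1
  g_2((1, 2)) = -2
Stationarity residual: grad f(x) + sum_i lambda_i a_i = (0, 0)
  -> stationarity OK
Primal feasibility (all g_i <= 0): FAILS
Dual feasibility (all lambda_i >= 0): OK
Complementary slackness (lambda_i * g_i(x) = 0 for all i): OK

Verdict: the first failing condition is primal_feasibility -> primal.

primal


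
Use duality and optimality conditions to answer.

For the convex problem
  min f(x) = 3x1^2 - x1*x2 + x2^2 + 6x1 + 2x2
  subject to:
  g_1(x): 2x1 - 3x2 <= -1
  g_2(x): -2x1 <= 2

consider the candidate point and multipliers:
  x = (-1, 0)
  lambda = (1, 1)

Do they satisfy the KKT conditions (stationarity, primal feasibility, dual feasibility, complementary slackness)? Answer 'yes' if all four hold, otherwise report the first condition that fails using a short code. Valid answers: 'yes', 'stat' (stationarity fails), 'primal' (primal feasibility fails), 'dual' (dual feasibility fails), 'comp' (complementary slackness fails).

Gradient of f: grad f(x) = Q x + c = (0, 3)
Constraint values g_i(x) = a_i^T x - b_i:
  g_1((-1, 0)) = -1
  g_2((-1, 0)) = 0
Stationarity residual: grad f(x) + sum_i lambda_i a_i = (0, 0)
  -> stationarity OK
Primal feasibility (all g_i <= 0): OK
Dual feasibility (all lambda_i >= 0): OK
Complementary slackness (lambda_i * g_i(x) = 0 for all i): FAILS

Verdict: the first failing condition is complementary_slackness -> comp.

comp


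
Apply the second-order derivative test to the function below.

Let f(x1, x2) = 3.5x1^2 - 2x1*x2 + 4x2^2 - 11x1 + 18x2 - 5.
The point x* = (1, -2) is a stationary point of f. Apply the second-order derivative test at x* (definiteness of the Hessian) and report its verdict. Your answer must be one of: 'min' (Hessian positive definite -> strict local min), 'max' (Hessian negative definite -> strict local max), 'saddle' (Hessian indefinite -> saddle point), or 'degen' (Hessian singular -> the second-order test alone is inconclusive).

Compute the Hessian H = grad^2 f:
  H = [[7, -2], [-2, 8]]
Verify stationarity: grad f(x*) = H x* + g = (0, 0).
Eigenvalues of H: 5.4384, 9.5616.
Both eigenvalues > 0, so H is positive definite -> x* is a strict local min.

min


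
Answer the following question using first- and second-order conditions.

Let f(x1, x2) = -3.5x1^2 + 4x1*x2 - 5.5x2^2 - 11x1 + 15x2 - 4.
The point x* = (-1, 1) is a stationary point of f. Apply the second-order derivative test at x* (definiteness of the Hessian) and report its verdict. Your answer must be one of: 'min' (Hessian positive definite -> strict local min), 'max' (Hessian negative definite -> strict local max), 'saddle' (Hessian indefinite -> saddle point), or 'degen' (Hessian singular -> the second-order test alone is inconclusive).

Compute the Hessian H = grad^2 f:
  H = [[-7, 4], [4, -11]]
Verify stationarity: grad f(x*) = H x* + g = (0, 0).
Eigenvalues of H: -13.4721, -4.5279.
Both eigenvalues < 0, so H is negative definite -> x* is a strict local max.

max


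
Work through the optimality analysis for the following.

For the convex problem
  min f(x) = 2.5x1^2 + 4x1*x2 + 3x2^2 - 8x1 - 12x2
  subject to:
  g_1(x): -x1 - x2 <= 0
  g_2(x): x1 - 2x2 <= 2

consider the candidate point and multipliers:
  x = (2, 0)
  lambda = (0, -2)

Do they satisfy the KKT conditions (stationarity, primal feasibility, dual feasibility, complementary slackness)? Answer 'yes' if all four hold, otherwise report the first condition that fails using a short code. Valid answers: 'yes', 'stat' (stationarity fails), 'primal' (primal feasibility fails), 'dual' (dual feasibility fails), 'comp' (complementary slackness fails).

Gradient of f: grad f(x) = Q x + c = (2, -4)
Constraint values g_i(x) = a_i^T x - b_i:
  g_1((2, 0)) = -2
  g_2((2, 0)) = 0
Stationarity residual: grad f(x) + sum_i lambda_i a_i = (0, 0)
  -> stationarity OK
Primal feasibility (all g_i <= 0): OK
Dual feasibility (all lambda_i >= 0): FAILS
Complementary slackness (lambda_i * g_i(x) = 0 for all i): OK

Verdict: the first failing condition is dual_feasibility -> dual.

dual


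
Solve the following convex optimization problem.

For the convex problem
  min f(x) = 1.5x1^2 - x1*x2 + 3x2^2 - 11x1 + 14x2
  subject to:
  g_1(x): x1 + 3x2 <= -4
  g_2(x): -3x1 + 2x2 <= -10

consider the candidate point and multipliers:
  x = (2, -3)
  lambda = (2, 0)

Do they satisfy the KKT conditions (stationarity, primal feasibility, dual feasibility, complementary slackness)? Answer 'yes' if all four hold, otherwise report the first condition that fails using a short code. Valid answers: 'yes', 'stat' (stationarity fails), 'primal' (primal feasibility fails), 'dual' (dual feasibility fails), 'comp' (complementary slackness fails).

Gradient of f: grad f(x) = Q x + c = (-2, -6)
Constraint values g_i(x) = a_i^T x - b_i:
  g_1((2, -3)) = -3
  g_2((2, -3)) = -2
Stationarity residual: grad f(x) + sum_i lambda_i a_i = (0, 0)
  -> stationarity OK
Primal feasibility (all g_i <= 0): OK
Dual feasibility (all lambda_i >= 0): OK
Complementary slackness (lambda_i * g_i(x) = 0 for all i): FAILS

Verdict: the first failing condition is complementary_slackness -> comp.

comp


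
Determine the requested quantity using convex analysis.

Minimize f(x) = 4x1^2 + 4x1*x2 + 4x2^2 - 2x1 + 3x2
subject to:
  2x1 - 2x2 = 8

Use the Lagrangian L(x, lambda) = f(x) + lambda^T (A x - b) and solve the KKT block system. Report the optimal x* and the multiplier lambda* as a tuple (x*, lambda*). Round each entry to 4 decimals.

Form the Lagrangian:
  L(x, lambda) = (1/2) x^T Q x + c^T x + lambda^T (A x - b)
Stationarity (grad_x L = 0): Q x + c + A^T lambda = 0.
Primal feasibility: A x = b.

This gives the KKT block system:
  [ Q   A^T ] [ x     ]   [-c ]
  [ A    0  ] [ lambda ] = [ b ]

Solving the linear system:
  x*      = (1.9583, -2.0417)
  lambda* = (-2.75)
  f(x*)   = 5.9792

x* = (1.9583, -2.0417), lambda* = (-2.75)


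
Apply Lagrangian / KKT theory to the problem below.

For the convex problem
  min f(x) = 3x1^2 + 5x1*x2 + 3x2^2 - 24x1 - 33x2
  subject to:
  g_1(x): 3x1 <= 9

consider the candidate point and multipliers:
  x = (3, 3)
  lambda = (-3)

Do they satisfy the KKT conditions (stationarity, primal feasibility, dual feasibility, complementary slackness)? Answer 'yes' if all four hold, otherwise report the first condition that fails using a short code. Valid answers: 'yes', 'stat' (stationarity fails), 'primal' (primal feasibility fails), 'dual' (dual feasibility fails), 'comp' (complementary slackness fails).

Gradient of f: grad f(x) = Q x + c = (9, 0)
Constraint values g_i(x) = a_i^T x - b_i:
  g_1((3, 3)) = 0
Stationarity residual: grad f(x) + sum_i lambda_i a_i = (0, 0)
  -> stationarity OK
Primal feasibility (all g_i <= 0): OK
Dual feasibility (all lambda_i >= 0): FAILS
Complementary slackness (lambda_i * g_i(x) = 0 for all i): OK

Verdict: the first failing condition is dual_feasibility -> dual.

dual


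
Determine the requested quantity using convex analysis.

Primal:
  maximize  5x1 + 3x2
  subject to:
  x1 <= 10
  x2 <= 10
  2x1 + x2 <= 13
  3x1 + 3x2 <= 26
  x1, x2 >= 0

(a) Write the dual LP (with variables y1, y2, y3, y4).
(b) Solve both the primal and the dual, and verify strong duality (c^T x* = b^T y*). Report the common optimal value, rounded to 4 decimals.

The standard primal-dual pair for 'max c^T x s.t. A x <= b, x >= 0' is:
  Dual:  min b^T y  s.t.  A^T y >= c,  y >= 0.

So the dual LP is:
  minimize  10y1 + 10y2 + 13y3 + 26y4
  subject to:
    y1 + 2y3 + 3y4 >= 5
    y2 + y3 + 3y4 >= 3
    y1, y2, y3, y4 >= 0

Solving the primal: x* = (4.3333, 4.3333).
  primal value c^T x* = 34.6667.
Solving the dual: y* = (0, 0, 2, 0.3333).
  dual value b^T y* = 34.6667.
Strong duality: c^T x* = b^T y*. Confirmed.

34.6667


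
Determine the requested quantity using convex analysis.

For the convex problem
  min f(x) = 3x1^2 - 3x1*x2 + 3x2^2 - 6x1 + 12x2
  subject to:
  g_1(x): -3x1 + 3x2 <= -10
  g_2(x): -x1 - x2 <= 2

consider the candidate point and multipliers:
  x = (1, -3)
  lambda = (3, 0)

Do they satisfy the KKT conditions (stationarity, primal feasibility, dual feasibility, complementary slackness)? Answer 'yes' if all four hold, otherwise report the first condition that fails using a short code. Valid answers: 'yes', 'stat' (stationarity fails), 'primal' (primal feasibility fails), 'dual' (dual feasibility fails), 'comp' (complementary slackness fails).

Gradient of f: grad f(x) = Q x + c = (9, -9)
Constraint values g_i(x) = a_i^T x - b_i:
  g_1((1, -3)) = -2
  g_2((1, -3)) = 0
Stationarity residual: grad f(x) + sum_i lambda_i a_i = (0, 0)
  -> stationarity OK
Primal feasibility (all g_i <= 0): OK
Dual feasibility (all lambda_i >= 0): OK
Complementary slackness (lambda_i * g_i(x) = 0 for all i): FAILS

Verdict: the first failing condition is complementary_slackness -> comp.

comp


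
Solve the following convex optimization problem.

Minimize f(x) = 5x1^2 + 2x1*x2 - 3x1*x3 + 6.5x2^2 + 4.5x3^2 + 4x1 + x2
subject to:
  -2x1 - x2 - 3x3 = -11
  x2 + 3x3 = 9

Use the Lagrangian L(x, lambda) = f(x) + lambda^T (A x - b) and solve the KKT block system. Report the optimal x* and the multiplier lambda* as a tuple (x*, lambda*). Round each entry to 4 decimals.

Form the Lagrangian:
  L(x, lambda) = (1/2) x^T Q x + c^T x + lambda^T (A x - b)
Stationarity (grad_x L = 0): Q x + c + A^T lambda = 0.
Primal feasibility: A x = b.

This gives the KKT block system:
  [ Q   A^T ] [ x     ]   [-c ]
  [ A    0  ] [ lambda ] = [ b ]

Solving the linear system:
  x*      = (1, 0.3571, 2.881)
  lambda* = (3.0357, -4.6071)
  f(x*)   = 39.6071

x* = (1, 0.3571, 2.881), lambda* = (3.0357, -4.6071)
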